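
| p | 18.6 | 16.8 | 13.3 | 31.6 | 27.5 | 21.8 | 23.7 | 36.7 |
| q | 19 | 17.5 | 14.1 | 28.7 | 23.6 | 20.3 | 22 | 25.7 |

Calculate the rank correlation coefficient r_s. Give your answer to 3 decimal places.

0.976

Rank p: 3, 2, 1, 7, 6, 4, 5, 8
Rank q: 3, 2, 1, 8, 6, 4, 5, 7
d = rank(p) − rank(q): 0, 0, 0, -1, 0, 0, 0, 1; Σd² = 2
ρ = 1 − 6Σd² / [n(n²−1)] = 1 − 6×2 / (8×63) = 1 − 12/504 ≈ 0.976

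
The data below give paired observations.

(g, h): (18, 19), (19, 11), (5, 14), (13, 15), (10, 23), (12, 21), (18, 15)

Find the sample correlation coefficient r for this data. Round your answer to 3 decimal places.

-0.255

n = 7, Σg = 95, Σh = 118, Σg² = 1447, Σh² = 2098, Σgh = 1568
nΣgh − ΣgΣh = 10976 − 11210 = -234
nΣg² − (Σg)² = 10129 − 9025 = 1104; nΣh² − (Σh)² = 14686 − 13924 = 762
r = -234 / √(1104 × 762) = -234 / 917.1957 ≈ -0.255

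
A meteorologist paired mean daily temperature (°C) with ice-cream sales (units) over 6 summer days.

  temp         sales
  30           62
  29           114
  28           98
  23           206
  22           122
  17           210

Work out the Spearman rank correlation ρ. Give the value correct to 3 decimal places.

Rank temp: 6, 5, 4, 3, 2, 1
Rank sales: 1, 3, 2, 5, 4, 6
d = rank(temp) − rank(sales): 5, 2, 2, -2, -2, -5; Σd² = 66
ρ = 1 − 6Σd² / [n(n²−1)] = 1 − 6×66 / (6×35) = 1 − 396/210 ≈ -0.886

-0.886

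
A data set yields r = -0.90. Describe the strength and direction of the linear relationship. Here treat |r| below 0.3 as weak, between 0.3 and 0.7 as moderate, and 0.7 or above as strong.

strong negative

r = -0.90 < 0 so the relationship is negative.
|r| = 0.90, which falls in the strong range.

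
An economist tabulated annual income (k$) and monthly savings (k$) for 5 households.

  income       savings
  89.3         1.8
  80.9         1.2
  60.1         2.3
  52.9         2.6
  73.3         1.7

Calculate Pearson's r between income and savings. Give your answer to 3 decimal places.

n = 5, Σx = 356.5, Σy = 9.6, Σx² = 26302.61, Σy² = 19.62, Σxy = 658.2
nΣxy − ΣxΣy = 3291 − 3422.4 = -131.4
nΣx² − (Σx)² = 131513.05 − 127092.25 = 4420.8; nΣy² − (Σy)² = 98.1 − 92.16 = 5.94
r = -131.4 / √(4420.8 × 5.94) = -131.4 / 162.0480 ≈ -0.811

-0.811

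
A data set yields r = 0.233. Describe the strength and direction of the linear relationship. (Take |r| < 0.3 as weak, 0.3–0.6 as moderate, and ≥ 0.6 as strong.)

r = 0.233 > 0 so the relationship is positive.
|r| = 0.233, which falls in the weak range.

weak positive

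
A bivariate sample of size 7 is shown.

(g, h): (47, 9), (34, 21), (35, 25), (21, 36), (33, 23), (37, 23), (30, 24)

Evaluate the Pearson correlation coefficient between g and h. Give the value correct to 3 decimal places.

n = 7, Σg = 237, Σh = 161, Σg² = 8389, Σh² = 4077, Σgh = 5098
nΣgh − ΣgΣh = 35686 − 38157 = -2471
nΣg² − (Σg)² = 58723 − 56169 = 2554; nΣh² − (Σh)² = 28539 − 25921 = 2618
r = -2471 / √(2554 × 2618) = -2471 / 2585.8020 ≈ -0.956

-0.956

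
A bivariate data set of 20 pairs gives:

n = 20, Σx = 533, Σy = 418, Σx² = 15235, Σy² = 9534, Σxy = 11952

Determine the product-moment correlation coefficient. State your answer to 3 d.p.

r = (nΣxy − ΣxΣy) / √[(nΣx² − (Σx)²)(nΣy² − (Σy)²)]
Numerator: 20×11952 − 533×418 = 16246
Denominator: √[(304700 − 284089)(190680 − 174724)] = √[20611 × 15956] = 18134.7489
r = 16246 / 18134.7489 ≈ 0.896

0.896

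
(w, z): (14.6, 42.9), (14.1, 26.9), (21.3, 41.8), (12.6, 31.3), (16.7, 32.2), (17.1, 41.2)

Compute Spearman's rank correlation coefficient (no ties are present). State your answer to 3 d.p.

Rank w: 3, 2, 6, 1, 4, 5
Rank z: 6, 1, 5, 2, 3, 4
d = rank(w) − rank(z): -3, 1, 1, -1, 1, 1; Σd² = 14
ρ = 1 − 6Σd² / [n(n²−1)] = 1 − 6×14 / (6×35) = 1 − 84/210 ≈ 0.600

0.600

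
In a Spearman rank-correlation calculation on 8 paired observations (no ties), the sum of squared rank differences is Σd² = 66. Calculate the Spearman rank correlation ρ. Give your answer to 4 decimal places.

0.2143

ρ = 1 − 6Σd² / [n(n²−1)] = 1 − 6×66 / (8×63)
  = 1 − 396/504 = 1 − 0.78571 ≈ 0.2143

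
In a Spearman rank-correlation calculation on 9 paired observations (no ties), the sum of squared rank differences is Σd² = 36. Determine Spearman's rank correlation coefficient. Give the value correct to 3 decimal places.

ρ = 1 − 6Σd² / [n(n²−1)] = 1 − 6×36 / (9×80)
  = 1 − 216/720 = 1 − 0.3000 ≈ 0.700

0.700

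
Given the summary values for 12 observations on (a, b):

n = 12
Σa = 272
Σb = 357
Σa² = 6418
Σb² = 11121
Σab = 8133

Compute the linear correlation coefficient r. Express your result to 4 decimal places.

0.1153

r = (nΣab − ΣaΣb) / √[(nΣa² − (Σa)²)(nΣb² − (Σb)²)]
Numerator: 12×8133 − 272×357 = 492
Denominator: √[(77016 − 73984)(133452 − 127449)] = √[3032 × 6003] = 4266.2743
r = 492 / 4266.2743 ≈ 0.1153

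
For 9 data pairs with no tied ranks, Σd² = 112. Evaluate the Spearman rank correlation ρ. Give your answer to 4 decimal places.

ρ = 1 − 6Σd² / [n(n²−1)] = 1 − 6×112 / (9×80)
  = 1 − 672/720 = 1 − 0.93333 ≈ 0.0667

0.0667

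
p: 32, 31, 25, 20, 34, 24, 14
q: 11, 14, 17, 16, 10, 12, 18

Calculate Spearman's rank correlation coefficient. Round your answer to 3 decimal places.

-0.821

Rank p: 6, 5, 4, 2, 7, 3, 1
Rank q: 2, 4, 6, 5, 1, 3, 7
d = rank(p) − rank(q): 4, 1, -2, -3, 6, 0, -6; Σd² = 102
ρ = 1 − 6Σd² / [n(n²−1)] = 1 − 6×102 / (7×48) = 1 − 612/336 ≈ -0.821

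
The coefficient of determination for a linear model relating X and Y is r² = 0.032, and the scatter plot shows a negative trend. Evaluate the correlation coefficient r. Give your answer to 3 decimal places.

-0.179

|r| = √0.032 = 0.179
The association is negative, so r = −0.179.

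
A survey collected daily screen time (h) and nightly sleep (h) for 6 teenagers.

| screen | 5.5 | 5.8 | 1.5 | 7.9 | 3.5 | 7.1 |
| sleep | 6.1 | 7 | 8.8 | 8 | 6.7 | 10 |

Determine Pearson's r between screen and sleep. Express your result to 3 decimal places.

n = 6, Σx = 31.3, Σy = 46.6, Σx² = 191.21, Σy² = 372.54, Σxy = 245
nΣxy − ΣxΣy = 1470 − 1458.58 = 11.42
nΣx² − (Σx)² = 1147.26 − 979.69 = 167.57; nΣy² − (Σy)² = 2235.24 − 2171.56 = 63.68
r = 11.42 / √(167.57 × 63.68) = 11.42 / 103.2998 ≈ 0.111

0.111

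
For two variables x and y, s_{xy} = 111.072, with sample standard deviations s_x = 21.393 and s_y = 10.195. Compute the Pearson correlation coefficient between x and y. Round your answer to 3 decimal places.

0.509

r = Cov(x,y) / (s_x · s_y) = 111.072 / (21.393 × 10.195)
  = 111.072 / 218.1016 ≈ 0.509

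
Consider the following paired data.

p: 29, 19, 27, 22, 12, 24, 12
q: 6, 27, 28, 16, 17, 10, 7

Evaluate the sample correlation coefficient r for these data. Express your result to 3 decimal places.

0.065

n = 7, Σp = 145, Σq = 111, Σp² = 3279, Σq² = 2243, Σpq = 2323
nΣpq − ΣpΣq = 16261 − 16095 = 166
nΣp² − (Σp)² = 22953 − 21025 = 1928; nΣq² − (Σq)² = 15701 − 12321 = 3380
r = 166 / √(1928 × 3380) = 166 / 2552.7710 ≈ 0.065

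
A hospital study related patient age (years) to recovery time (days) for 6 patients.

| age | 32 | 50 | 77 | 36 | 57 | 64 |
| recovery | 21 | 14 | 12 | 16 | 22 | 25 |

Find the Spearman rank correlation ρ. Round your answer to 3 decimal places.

Rank age: 1, 3, 6, 2, 4, 5
Rank recovery: 4, 2, 1, 3, 5, 6
d = rank(age) − rank(recovery): -3, 1, 5, -1, -1, -1; Σd² = 38
ρ = 1 − 6Σd² / [n(n²−1)] = 1 − 6×38 / (6×35) = 1 − 228/210 ≈ -0.086

-0.086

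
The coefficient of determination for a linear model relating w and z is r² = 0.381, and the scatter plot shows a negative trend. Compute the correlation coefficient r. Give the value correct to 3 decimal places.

|r| = √0.381 = 0.617
The association is negative, so r = −0.617.

-0.617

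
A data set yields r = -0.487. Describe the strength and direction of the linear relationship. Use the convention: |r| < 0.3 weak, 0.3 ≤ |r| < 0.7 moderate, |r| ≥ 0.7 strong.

moderate negative

r = -0.487 < 0 so the relationship is negative.
|r| = 0.487, which falls in the moderate range.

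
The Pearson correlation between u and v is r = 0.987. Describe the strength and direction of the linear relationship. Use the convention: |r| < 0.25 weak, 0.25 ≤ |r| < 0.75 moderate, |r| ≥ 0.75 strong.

strong positive

r = 0.987 > 0 so the relationship is positive.
|r| = 0.987, which falls in the strong range.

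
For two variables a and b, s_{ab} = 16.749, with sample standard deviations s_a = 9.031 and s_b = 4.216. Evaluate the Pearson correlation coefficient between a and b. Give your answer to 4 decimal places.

r = Cov(a,b) / (s_a · s_b) = 16.749 / (9.031 × 4.216)
  = 16.749 / 38.0747 ≈ 0.4399

0.4399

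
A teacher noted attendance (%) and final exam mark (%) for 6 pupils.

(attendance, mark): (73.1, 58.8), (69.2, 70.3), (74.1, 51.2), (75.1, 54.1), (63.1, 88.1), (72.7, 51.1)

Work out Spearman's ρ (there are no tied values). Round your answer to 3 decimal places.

-0.600

Rank attendance: 4, 2, 5, 6, 1, 3
Rank mark: 4, 5, 2, 3, 6, 1
d = rank(attendance) − rank(mark): 0, -3, 3, 3, -5, 2; Σd² = 56
ρ = 1 − 6Σd² / [n(n²−1)] = 1 − 6×56 / (6×35) = 1 − 336/210 ≈ -0.600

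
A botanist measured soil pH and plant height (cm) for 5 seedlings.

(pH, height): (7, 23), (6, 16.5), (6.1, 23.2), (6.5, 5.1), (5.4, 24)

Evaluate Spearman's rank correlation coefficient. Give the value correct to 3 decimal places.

-0.500

Rank pH: 5, 2, 3, 4, 1
Rank height: 3, 2, 4, 1, 5
d = rank(pH) − rank(height): 2, 0, -1, 3, -4; Σd² = 30
ρ = 1 − 6Σd² / [n(n²−1)] = 1 − 6×30 / (5×24) = 1 − 180/120 ≈ -0.500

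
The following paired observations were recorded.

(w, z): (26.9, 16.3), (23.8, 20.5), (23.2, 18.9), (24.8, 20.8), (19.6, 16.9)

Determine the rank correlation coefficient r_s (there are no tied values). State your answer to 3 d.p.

0.000

Rank w: 5, 3, 2, 4, 1
Rank z: 1, 4, 3, 5, 2
d = rank(w) − rank(z): 4, -1, -1, -1, -1; Σd² = 20
ρ = 1 − 6Σd² / [n(n²−1)] = 1 − 6×20 / (5×24) = 1 − 120/120 ≈ 0.000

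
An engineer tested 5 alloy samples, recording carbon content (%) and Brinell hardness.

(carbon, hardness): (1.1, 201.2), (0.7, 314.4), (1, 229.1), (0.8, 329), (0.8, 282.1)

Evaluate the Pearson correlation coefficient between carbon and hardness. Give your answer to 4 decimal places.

n = 5, Σx = 4.4, Σy = 1355.8, Σx² = 3.98, Σy² = 379637.02, Σxy = 1159.38
nΣxy − ΣxΣy = 5796.9 − 5965.52 = -168.62
nΣx² − (Σx)² = 19.9 − 19.36 = 0.54; nΣy² − (Σy)² = 1898185.1 − 1838193.64 = 59991.46
r = -168.62 / √(0.54 × 59991.46) = -168.62 / 179.9872 ≈ -0.9368

-0.9368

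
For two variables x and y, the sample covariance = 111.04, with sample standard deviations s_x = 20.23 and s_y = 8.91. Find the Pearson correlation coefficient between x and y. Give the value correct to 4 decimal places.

r = Cov(x,y) / (s_x · s_y) = 111.04 / (20.23 × 8.91)
  = 111.04 / 180.2493 ≈ 0.6160

0.6160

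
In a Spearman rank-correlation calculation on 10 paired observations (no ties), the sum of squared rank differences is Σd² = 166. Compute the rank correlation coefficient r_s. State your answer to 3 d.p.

ρ = 1 − 6Σd² / [n(n²−1)] = 1 − 6×166 / (10×99)
  = 1 − 996/990 = 1 − 1.0061 ≈ -0.006

-0.006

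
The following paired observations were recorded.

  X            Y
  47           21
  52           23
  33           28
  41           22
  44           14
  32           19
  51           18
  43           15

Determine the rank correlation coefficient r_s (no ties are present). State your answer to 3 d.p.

-0.095

Rank X: 6, 8, 2, 3, 5, 1, 7, 4
Rank Y: 5, 7, 8, 6, 1, 4, 3, 2
d = rank(X) − rank(Y): 1, 1, -6, -3, 4, -3, 4, 2; Σd² = 92
ρ = 1 − 6Σd² / [n(n²−1)] = 1 − 6×92 / (8×63) = 1 − 552/504 ≈ -0.095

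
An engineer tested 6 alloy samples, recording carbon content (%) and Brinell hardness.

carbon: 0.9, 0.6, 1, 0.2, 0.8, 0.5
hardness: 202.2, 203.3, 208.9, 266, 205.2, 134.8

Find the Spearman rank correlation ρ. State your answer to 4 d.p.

-0.0286

Rank carbon: 5, 3, 6, 1, 4, 2
Rank hardness: 2, 3, 5, 6, 4, 1
d = rank(carbon) − rank(hardness): 3, 0, 1, -5, 0, 1; Σd² = 36
ρ = 1 − 6Σd² / [n(n²−1)] = 1 − 6×36 / (6×35) = 1 − 216/210 ≈ -0.0286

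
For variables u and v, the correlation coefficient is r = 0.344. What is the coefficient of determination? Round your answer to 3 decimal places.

r² = (0.344)² = 0.118

0.118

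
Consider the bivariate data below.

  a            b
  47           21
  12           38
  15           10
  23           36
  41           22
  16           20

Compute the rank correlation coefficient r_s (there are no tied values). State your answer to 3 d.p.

Rank a: 6, 1, 2, 4, 5, 3
Rank b: 3, 6, 1, 5, 4, 2
d = rank(a) − rank(b): 3, -5, 1, -1, 1, 1; Σd² = 38
ρ = 1 − 6Σd² / [n(n²−1)] = 1 − 6×38 / (6×35) = 1 − 228/210 ≈ -0.086

-0.086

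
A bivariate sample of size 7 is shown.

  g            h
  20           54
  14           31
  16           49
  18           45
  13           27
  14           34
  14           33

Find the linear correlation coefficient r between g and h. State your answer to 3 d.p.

n = 7, Σg = 109, Σh = 273, Σg² = 1737, Σh² = 11277, Σgh = 4397
nΣgh − ΣgΣh = 30779 − 29757 = 1022
nΣg² − (Σg)² = 12159 − 11881 = 278; nΣh² − (Σh)² = 78939 − 74529 = 4410
r = 1022 / √(278 × 4410) = 1022 / 1107.2398 ≈ 0.923

0.923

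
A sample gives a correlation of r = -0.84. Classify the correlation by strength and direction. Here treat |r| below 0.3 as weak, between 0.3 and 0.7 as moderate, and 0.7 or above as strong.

strong negative

r = -0.84 < 0 so the relationship is negative.
|r| = 0.84, which falls in the strong range.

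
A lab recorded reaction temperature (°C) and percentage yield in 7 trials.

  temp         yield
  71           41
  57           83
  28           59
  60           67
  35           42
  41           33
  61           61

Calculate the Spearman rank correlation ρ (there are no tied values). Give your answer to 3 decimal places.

0.107

Rank temp: 7, 4, 1, 5, 2, 3, 6
Rank yield: 2, 7, 4, 6, 3, 1, 5
d = rank(temp) − rank(yield): 5, -3, -3, -1, -1, 2, 1; Σd² = 50
ρ = 1 − 6Σd² / [n(n²−1)] = 1 − 6×50 / (7×48) = 1 − 300/336 ≈ 0.107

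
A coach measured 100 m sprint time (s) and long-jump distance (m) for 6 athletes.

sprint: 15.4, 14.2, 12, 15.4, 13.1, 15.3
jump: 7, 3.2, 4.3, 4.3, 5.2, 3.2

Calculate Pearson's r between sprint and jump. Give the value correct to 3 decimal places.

0.098

n = 6, Σx = 85.4, Σy = 27.2, Σx² = 1225.66, Σy² = 133.5, Σxy = 388.14
nΣxy − ΣxΣy = 2328.84 − 2322.88 = 5.96
nΣx² − (Σx)² = 7353.96 − 7293.16 = 60.8; nΣy² − (Σy)² = 801 − 739.84 = 61.16
r = 5.96 / √(60.8 × 61.16) = 5.96 / 60.9797 ≈ 0.098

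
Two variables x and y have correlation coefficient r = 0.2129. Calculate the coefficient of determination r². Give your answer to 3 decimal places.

r² = (0.2129)² = 0.045

0.045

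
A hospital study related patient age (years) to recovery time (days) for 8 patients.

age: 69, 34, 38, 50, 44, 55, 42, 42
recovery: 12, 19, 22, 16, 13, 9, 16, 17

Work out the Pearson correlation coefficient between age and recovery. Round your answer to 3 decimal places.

n = 8, Σx = 374, Σy = 124, Σx² = 18350, Σy² = 2040, Σxy = 5563
nΣxy − ΣxΣy = 44504 − 46376 = -1872
nΣx² − (Σx)² = 146800 − 139876 = 6924; nΣy² − (Σy)² = 16320 − 15376 = 944
r = -1872 / √(6924 × 944) = -1872 / 2556.6103 ≈ -0.732

-0.732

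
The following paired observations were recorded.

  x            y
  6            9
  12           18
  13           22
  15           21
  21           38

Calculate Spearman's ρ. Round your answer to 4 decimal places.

0.9000

Rank x: 1, 2, 3, 4, 5
Rank y: 1, 2, 4, 3, 5
d = rank(x) − rank(y): 0, 0, -1, 1, 0; Σd² = 2
ρ = 1 − 6Σd² / [n(n²−1)] = 1 − 6×2 / (5×24) = 1 − 12/120 ≈ 0.9000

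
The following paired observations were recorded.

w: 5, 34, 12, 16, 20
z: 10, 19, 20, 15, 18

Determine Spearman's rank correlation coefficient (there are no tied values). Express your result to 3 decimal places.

Rank w: 1, 5, 2, 3, 4
Rank z: 1, 4, 5, 2, 3
d = rank(w) − rank(z): 0, 1, -3, 1, 1; Σd² = 12
ρ = 1 − 6Σd² / [n(n²−1)] = 1 − 6×12 / (5×24) = 1 − 72/120 ≈ 0.400

0.400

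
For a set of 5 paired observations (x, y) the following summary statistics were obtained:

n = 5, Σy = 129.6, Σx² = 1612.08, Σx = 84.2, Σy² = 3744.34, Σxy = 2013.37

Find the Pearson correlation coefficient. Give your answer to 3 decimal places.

-0.618

r = (nΣxy − ΣxΣy) / √[(nΣx² − (Σx)²)(nΣy² − (Σy)²)]
Numerator: 5×2013.37 − 84.2×129.6 = -845.47
Denominator: √[(8060.4 − 7089.64)(18721.7 − 16796.16)] = √[970.76 × 1925.54] = 1367.2005
r = -845.47 / 1367.2005 ≈ -0.618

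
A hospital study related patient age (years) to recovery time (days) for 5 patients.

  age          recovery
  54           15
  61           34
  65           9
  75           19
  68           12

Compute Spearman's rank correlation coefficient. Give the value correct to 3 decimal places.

Rank age: 1, 2, 3, 5, 4
Rank recovery: 3, 5, 1, 4, 2
d = rank(age) − rank(recovery): -2, -3, 2, 1, 2; Σd² = 22
ρ = 1 − 6Σd² / [n(n²−1)] = 1 − 6×22 / (5×24) = 1 − 132/120 ≈ -0.100

-0.100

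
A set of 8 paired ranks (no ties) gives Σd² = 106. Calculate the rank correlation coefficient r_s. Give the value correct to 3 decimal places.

-0.262

ρ = 1 − 6Σd² / [n(n²−1)] = 1 − 6×106 / (8×63)
  = 1 − 636/504 = 1 − 1.2619 ≈ -0.262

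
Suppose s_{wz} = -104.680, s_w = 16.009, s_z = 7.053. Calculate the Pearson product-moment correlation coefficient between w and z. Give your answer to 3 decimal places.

r = Cov(w,z) / (s_w · s_z) = -104.680 / (16.009 × 7.053)
  = -104.680 / 112.9115 ≈ -0.927

-0.927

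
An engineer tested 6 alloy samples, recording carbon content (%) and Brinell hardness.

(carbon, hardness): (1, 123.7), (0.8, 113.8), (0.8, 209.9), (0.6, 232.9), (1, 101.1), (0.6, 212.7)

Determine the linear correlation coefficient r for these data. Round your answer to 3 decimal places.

n = 6, Σx = 4.8, Σy = 994.1, Σx² = 4, Σy² = 182015.05, Σxy = 751.12
nΣxy − ΣxΣy = 4506.72 − 4771.68 = -264.96
nΣx² − (Σx)² = 24 − 23.04 = 0.96; nΣy² − (Σy)² = 1092090.3 − 988234.81 = 103855.49
r = -264.96 / √(0.96 × 103855.49) = -264.96 / 315.7551 ≈ -0.839

-0.839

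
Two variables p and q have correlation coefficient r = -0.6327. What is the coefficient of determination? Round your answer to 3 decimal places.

0.400

r² = (-0.6327)² = 0.400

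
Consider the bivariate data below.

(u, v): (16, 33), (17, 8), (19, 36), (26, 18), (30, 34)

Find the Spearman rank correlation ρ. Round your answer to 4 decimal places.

0.3000

Rank u: 1, 2, 3, 4, 5
Rank v: 3, 1, 5, 2, 4
d = rank(u) − rank(v): -2, 1, -2, 2, 1; Σd² = 14
ρ = 1 − 6Σd² / [n(n²−1)] = 1 − 6×14 / (5×24) = 1 − 84/120 ≈ 0.3000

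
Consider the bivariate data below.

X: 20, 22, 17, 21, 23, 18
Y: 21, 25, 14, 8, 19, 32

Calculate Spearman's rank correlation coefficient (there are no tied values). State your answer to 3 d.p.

Rank X: 3, 5, 1, 4, 6, 2
Rank Y: 4, 5, 2, 1, 3, 6
d = rank(X) − rank(Y): -1, 0, -1, 3, 3, -4; Σd² = 36
ρ = 1 − 6Σd² / [n(n²−1)] = 1 − 6×36 / (6×35) = 1 − 216/210 ≈ -0.029

-0.029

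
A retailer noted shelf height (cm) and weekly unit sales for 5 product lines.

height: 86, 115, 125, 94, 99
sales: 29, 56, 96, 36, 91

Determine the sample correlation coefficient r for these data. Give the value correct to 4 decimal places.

0.6924

n = 5, Σx = 519, Σy = 308, Σx² = 54883, Σy² = 22770, Σxy = 33327
nΣxy − ΣxΣy = 166635 − 159852 = 6783
nΣx² − (Σx)² = 274415 − 269361 = 5054; nΣy² − (Σy)² = 113850 − 94864 = 18986
r = 6783 / √(5054 × 18986) = 6783 / 9795.6748 ≈ 0.6924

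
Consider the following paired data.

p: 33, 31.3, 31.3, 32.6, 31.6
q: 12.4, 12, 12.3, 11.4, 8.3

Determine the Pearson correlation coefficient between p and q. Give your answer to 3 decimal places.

0.216

n = 5, Σp = 159.8, Σq = 56.4, Σp² = 5109.7, Σq² = 647.9, Σpq = 1803.71
nΣpq − ΣpΣq = 9018.55 − 9012.72 = 5.83
nΣp² − (Σp)² = 25548.5 − 25536.04 = 12.46; nΣq² − (Σq)² = 3239.5 − 3180.96 = 58.54
r = 5.83 / √(12.46 × 58.54) = 5.83 / 27.0076 ≈ 0.216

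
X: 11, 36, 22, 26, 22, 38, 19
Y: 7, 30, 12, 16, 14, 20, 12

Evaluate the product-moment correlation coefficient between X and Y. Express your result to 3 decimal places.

n = 7, ΣX = 174, ΣY = 111, ΣX² = 4866, ΣY² = 2089, ΣXY = 3133
nΣXY − ΣXΣY = 21931 − 19314 = 2617
nΣX² − (ΣX)² = 34062 − 30276 = 3786; nΣY² − (ΣY)² = 14623 − 12321 = 2302
r = 2617 / √(3786 × 2302) = 2617 / 2952.1809 ≈ 0.886

0.886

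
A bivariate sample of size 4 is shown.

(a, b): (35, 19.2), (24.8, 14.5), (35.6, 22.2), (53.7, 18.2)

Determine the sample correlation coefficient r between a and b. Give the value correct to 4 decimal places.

n = 4, Σa = 149.1, Σb = 74.1, Σa² = 5991.09, Σb² = 1402.97, Σab = 2799.26
nΣab − ΣaΣb = 11197.04 − 11048.31 = 148.73
nΣa² − (Σa)² = 23964.36 − 22230.81 = 1733.55; nΣb² − (Σb)² = 5611.88 − 5490.81 = 121.07
r = 148.73 / √(1733.55 × 121.07) = 148.73 / 458.1276 ≈ 0.3246

0.3246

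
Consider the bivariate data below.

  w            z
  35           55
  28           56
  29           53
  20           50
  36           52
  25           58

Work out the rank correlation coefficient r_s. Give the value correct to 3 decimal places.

Rank w: 5, 3, 4, 1, 6, 2
Rank z: 4, 5, 3, 1, 2, 6
d = rank(w) − rank(z): 1, -2, 1, 0, 4, -4; Σd² = 38
ρ = 1 − 6Σd² / [n(n²−1)] = 1 − 6×38 / (6×35) = 1 − 228/210 ≈ -0.086

-0.086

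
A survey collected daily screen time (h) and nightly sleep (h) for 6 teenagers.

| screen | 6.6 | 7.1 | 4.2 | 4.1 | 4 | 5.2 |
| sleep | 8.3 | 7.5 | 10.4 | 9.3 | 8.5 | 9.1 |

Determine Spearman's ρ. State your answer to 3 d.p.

-0.600

Rank screen: 5, 6, 3, 2, 1, 4
Rank sleep: 2, 1, 6, 5, 3, 4
d = rank(screen) − rank(sleep): 3, 5, -3, -3, -2, 0; Σd² = 56
ρ = 1 − 6Σd² / [n(n²−1)] = 1 − 6×56 / (6×35) = 1 − 336/210 ≈ -0.600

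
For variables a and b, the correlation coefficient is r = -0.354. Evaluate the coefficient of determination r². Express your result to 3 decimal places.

r² = (-0.354)² = 0.125

0.125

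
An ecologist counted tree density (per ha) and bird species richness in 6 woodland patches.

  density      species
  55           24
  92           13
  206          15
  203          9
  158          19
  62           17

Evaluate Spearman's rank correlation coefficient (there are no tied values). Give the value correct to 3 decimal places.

-0.600

Rank density: 1, 3, 6, 5, 4, 2
Rank species: 6, 2, 3, 1, 5, 4
d = rank(density) − rank(species): -5, 1, 3, 4, -1, -2; Σd² = 56
ρ = 1 − 6Σd² / [n(n²−1)] = 1 − 6×56 / (6×35) = 1 − 336/210 ≈ -0.600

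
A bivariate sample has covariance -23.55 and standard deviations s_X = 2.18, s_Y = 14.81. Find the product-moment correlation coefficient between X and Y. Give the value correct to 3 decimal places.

-0.729

r = Cov(X,Y) / (s_X · s_Y) = -23.55 / (2.18 × 14.81)
  = -23.55 / 32.2858 ≈ -0.729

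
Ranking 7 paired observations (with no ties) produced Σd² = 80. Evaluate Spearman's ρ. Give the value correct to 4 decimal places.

ρ = 1 − 6Σd² / [n(n²−1)] = 1 − 6×80 / (7×48)
  = 1 − 480/336 = 1 − 1.42857 ≈ -0.4286

-0.4286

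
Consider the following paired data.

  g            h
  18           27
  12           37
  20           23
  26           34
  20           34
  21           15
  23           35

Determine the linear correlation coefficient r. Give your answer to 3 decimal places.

n = 7, Σg = 140, Σh = 205, Σg² = 2914, Σh² = 6389, Σgh = 4074
nΣgh − ΣgΣh = 28518 − 28700 = -182
nΣg² − (Σg)² = 20398 − 19600 = 798; nΣh² − (Σh)² = 44723 − 42025 = 2698
r = -182 / √(798 × 2698) = -182 / 1467.3118 ≈ -0.124

-0.124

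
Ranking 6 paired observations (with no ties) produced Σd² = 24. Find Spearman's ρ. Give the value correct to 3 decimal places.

ρ = 1 − 6Σd² / [n(n²−1)] = 1 − 6×24 / (6×35)
  = 1 − 144/210 = 1 − 0.6857 ≈ 0.314

0.314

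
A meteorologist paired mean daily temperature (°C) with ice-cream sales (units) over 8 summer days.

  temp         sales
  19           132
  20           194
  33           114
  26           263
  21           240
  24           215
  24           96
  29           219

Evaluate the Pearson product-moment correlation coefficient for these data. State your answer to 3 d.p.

n = 8, Σx = 196, Σy = 1473, Σx² = 4960, Σy² = 298227, Σxy = 35843
nΣxy − ΣxΣy = 286744 − 288708 = -1964
nΣx² − (Σx)² = 39680 − 38416 = 1264; nΣy² − (Σy)² = 2385816 − 2169729 = 216087
r = -1964 / √(1264 × 216087) = -1964 / 16526.7652 ≈ -0.119

-0.119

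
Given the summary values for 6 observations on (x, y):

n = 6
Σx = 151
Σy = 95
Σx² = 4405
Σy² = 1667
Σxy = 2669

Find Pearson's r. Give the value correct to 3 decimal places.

0.886

r = (nΣxy − ΣxΣy) / √[(nΣx² − (Σx)²)(nΣy² − (Σy)²)]
Numerator: 6×2669 − 151×95 = 1669
Denominator: √[(26430 − 22801)(10002 − 9025)] = √[3629 × 977] = 1882.9586
r = 1669 / 1882.9586 ≈ 0.886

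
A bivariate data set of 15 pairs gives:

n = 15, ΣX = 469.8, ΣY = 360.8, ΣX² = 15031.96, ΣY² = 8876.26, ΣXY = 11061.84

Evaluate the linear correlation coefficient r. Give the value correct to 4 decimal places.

-0.9508

r = (nΣXY − ΣXΣY) / √[(nΣX² − (ΣX)²)(nΣY² − (ΣY)²)]
Numerator: 15×11061.84 − 469.8×360.8 = -3576.24
Denominator: √[(225479.4 − 220712.04)(133143.9 − 130176.64)] = √[4767.36 × 2967.26] = 3761.1164
r = -3576.24 / 3761.1164 ≈ -0.9508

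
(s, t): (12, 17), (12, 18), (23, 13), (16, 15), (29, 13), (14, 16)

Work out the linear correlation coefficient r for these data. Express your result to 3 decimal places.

-0.918

n = 6, Σs = 106, Σt = 92, Σs² = 2110, Σt² = 1432, Σst = 1560
nΣst − ΣsΣt = 9360 − 9752 = -392
nΣs² − (Σs)² = 12660 − 11236 = 1424; nΣt² − (Σt)² = 8592 − 8464 = 128
r = -392 / √(1424 × 128) = -392 / 426.9333 ≈ -0.918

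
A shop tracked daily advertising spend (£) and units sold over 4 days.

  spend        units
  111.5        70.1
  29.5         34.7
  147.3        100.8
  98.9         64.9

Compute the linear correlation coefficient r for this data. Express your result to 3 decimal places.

0.979

n = 4, Σx = 387.2, Σy = 270.5, Σx² = 44781, Σy² = 20490.75, Σxy = 30106.25
nΣxy − ΣxΣy = 120425 − 104737.6 = 15687.4
nΣx² − (Σx)² = 179124 − 149923.84 = 29200.16; nΣy² − (Σy)² = 81963 − 73170.25 = 8792.75
r = 15687.4 / √(29200.16 × 8792.75) = 15687.4 / 16023.4112 ≈ 0.979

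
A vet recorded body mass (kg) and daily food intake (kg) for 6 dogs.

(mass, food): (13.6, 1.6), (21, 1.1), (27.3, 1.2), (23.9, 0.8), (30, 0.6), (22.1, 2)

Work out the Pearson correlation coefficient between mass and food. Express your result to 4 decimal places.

n = 6, Σx = 137.9, Σy = 7.3, Σx² = 3330.87, Σy² = 10.21, Σxy = 158.94
nΣxy − ΣxΣy = 953.64 − 1006.67 = -53.03
nΣx² − (Σx)² = 19985.22 − 19016.41 = 968.81; nΣy² − (Σy)² = 61.26 − 53.29 = 7.97
r = -53.03 / √(968.81 × 7.97) = -53.03 / 87.8716 ≈ -0.6035

-0.6035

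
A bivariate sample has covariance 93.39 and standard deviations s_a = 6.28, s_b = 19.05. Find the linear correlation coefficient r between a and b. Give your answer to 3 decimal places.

r = Cov(a,b) / (s_a · s_b) = 93.39 / (6.28 × 19.05)
  = 93.39 / 119.6340 ≈ 0.781

0.781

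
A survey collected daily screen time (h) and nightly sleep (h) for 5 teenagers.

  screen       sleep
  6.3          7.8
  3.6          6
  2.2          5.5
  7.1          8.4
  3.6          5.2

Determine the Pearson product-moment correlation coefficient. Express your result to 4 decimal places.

n = 5, Σx = 22.8, Σy = 32.9, Σx² = 120.86, Σy² = 224.69, Σxy = 161.2
nΣxy − ΣxΣy = 806 − 750.12 = 55.88
nΣx² − (Σx)² = 604.3 − 519.84 = 84.46; nΣy² − (Σy)² = 1123.45 − 1082.41 = 41.04
r = 55.88 / √(84.46 × 41.04) = 55.88 / 58.8748 ≈ 0.9491

0.9491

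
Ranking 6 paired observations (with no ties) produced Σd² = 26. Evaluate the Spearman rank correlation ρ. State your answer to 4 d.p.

0.2571

ρ = 1 − 6Σd² / [n(n²−1)] = 1 − 6×26 / (6×35)
  = 1 − 156/210 = 1 − 0.74286 ≈ 0.2571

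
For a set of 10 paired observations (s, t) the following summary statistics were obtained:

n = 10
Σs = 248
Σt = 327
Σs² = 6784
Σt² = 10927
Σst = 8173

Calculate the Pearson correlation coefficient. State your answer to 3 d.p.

r = (nΣst − ΣsΣt) / √[(nΣs² − (Σs)²)(nΣt² − (Σt)²)]
Numerator: 10×8173 − 248×327 = 634
Denominator: √[(67840 − 61504)(109270 − 106929)] = √[6336 × 2341] = 3851.3083
r = 634 / 3851.3083 ≈ 0.165

0.165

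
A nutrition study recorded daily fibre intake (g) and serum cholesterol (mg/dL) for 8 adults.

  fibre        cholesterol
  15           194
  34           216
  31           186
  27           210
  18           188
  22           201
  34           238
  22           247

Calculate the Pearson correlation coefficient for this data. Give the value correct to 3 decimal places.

n = 8, Σx = 203, Σy = 1680, Σx² = 5519, Σy² = 356386, Σxy = 43022
nΣxy − ΣxΣy = 344176 − 341040 = 3136
nΣx² − (Σx)² = 44152 − 41209 = 2943; nΣy² − (Σy)² = 2851088 − 2822400 = 28688
r = 3136 / √(2943 × 28688) = 3136 / 9188.5137 ≈ 0.341

0.341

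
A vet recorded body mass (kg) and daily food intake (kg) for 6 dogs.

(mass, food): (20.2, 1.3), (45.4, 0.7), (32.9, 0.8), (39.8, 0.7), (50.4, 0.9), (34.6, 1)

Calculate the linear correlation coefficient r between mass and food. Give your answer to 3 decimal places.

n = 6, Σx = 223.3, Σy = 5.4, Σx² = 8872.97, Σy² = 5.12, Σxy = 192.18
nΣxy − ΣxΣy = 1153.08 − 1205.82 = -52.74
nΣx² − (Σx)² = 53237.82 − 49862.89 = 3374.93; nΣy² − (Σy)² = 30.72 − 29.16 = 1.56
r = -52.74 / √(3374.93 × 1.56) = -52.74 / 72.5596 ≈ -0.727

-0.727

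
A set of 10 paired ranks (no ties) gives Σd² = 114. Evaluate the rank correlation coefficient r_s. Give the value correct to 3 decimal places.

0.309

ρ = 1 − 6Σd² / [n(n²−1)] = 1 − 6×114 / (10×99)
  = 1 − 684/990 = 1 − 0.6909 ≈ 0.309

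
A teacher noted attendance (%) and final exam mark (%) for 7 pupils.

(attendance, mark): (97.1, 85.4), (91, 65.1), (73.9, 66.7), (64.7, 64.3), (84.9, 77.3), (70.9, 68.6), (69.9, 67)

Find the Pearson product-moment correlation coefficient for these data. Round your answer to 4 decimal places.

n = 7, Σx = 552.4, Σy = 494.4, Σx² = 44477.54, Σy² = 35284.8, Σxy = 39415.59
nΣxy − ΣxΣy = 275909.13 − 273106.56 = 2802.57
nΣx² − (Σx)² = 311342.78 − 305145.76 = 6197.02; nΣy² − (Σy)² = 246993.6 − 244431.36 = 2562.24
r = 2802.57 / √(6197.02 × 2562.24) = 2802.57 / 3984.7525 ≈ 0.7033

0.7033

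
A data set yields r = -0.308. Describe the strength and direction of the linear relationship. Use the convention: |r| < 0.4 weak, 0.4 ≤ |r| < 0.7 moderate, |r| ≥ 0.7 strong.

r = -0.308 < 0 so the relationship is negative.
|r| = 0.308, which falls in the weak range.

weak negative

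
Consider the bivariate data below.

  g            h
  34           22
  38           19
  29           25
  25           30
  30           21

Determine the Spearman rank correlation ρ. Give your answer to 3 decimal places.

Rank g: 4, 5, 2, 1, 3
Rank h: 3, 1, 4, 5, 2
d = rank(g) − rank(h): 1, 4, -2, -4, 1; Σd² = 38
ρ = 1 − 6Σd² / [n(n²−1)] = 1 − 6×38 / (5×24) = 1 − 228/120 ≈ -0.900

-0.900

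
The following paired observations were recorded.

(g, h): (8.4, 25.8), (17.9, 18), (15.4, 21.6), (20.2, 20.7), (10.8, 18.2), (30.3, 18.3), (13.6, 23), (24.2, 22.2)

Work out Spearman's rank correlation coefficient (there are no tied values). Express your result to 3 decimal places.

-0.333

Rank g: 1, 5, 4, 6, 2, 8, 3, 7
Rank h: 8, 1, 5, 4, 2, 3, 7, 6
d = rank(g) − rank(h): -7, 4, -1, 2, 0, 5, -4, 1; Σd² = 112
ρ = 1 − 6Σd² / [n(n²−1)] = 1 − 6×112 / (8×63) = 1 − 672/504 ≈ -0.333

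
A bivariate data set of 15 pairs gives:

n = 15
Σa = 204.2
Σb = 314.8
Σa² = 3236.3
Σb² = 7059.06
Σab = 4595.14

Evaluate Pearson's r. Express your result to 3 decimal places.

r = (nΣab − ΣaΣb) / √[(nΣa² − (Σa)²)(nΣb² − (Σb)²)]
Numerator: 15×4595.14 − 204.2×314.8 = 4644.94
Denominator: √[(48544.5 − 41697.64)(105885.9 − 99099.04)] = √[6846.86 × 6786.86] = 6816.7940
r = 4644.94 / 6816.7940 ≈ 0.681

0.681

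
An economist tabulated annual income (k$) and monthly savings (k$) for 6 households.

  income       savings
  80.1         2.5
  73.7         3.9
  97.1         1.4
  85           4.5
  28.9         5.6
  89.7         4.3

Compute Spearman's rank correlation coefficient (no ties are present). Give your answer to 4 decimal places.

Rank income: 3, 2, 6, 4, 1, 5
Rank savings: 2, 3, 1, 5, 6, 4
d = rank(income) − rank(savings): 1, -1, 5, -1, -5, 1; Σd² = 54
ρ = 1 − 6Σd² / [n(n²−1)] = 1 − 6×54 / (6×35) = 1 − 324/210 ≈ -0.5429

-0.5429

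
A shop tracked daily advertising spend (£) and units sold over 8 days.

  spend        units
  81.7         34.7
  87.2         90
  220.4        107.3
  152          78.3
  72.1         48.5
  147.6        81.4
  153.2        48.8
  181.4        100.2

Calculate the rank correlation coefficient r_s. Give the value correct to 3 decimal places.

Rank spend: 2, 3, 8, 5, 1, 4, 6, 7
Rank units: 1, 6, 8, 4, 2, 5, 3, 7
d = rank(spend) − rank(units): 1, -3, 0, 1, -1, -1, 3, 0; Σd² = 22
ρ = 1 − 6Σd² / [n(n²−1)] = 1 − 6×22 / (8×63) = 1 − 132/504 ≈ 0.738

0.738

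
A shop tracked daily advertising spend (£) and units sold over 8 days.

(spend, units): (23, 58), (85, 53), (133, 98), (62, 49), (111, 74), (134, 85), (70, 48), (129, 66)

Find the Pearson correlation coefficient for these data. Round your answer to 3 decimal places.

n = 8, Σx = 747, Σy = 531, Σx² = 81105, Σy² = 37539, Σxy = 53389
nΣxy − ΣxΣy = 427112 − 396657 = 30455
nΣx² − (Σx)² = 648840 − 558009 = 90831; nΣy² − (Σy)² = 300312 − 281961 = 18351
r = 30455 / √(90831 × 18351) = 30455 / 40826.9480 ≈ 0.746

0.746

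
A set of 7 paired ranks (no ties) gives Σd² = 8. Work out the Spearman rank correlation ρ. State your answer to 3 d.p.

0.857

ρ = 1 − 6Σd² / [n(n²−1)] = 1 − 6×8 / (7×48)
  = 1 − 48/336 = 1 − 0.1429 ≈ 0.857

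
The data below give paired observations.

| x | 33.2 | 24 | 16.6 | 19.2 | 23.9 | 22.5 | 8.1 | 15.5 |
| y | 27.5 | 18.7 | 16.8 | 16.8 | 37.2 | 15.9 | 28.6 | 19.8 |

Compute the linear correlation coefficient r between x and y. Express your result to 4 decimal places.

0.1379

n = 8, Σx = 163, Σy = 181.3, Σx² = 3705.76, Σy² = 4517.07, Σxy = 3748.63
nΣxy − ΣxΣy = 29989.04 − 29551.9 = 437.14
nΣx² − (Σx)² = 29646.08 − 26569 = 3077.08; nΣy² − (Σy)² = 36136.56 − 32869.69 = 3266.87
r = 437.14 / √(3077.08 × 3266.87) = 437.14 / 3170.5552 ≈ 0.1379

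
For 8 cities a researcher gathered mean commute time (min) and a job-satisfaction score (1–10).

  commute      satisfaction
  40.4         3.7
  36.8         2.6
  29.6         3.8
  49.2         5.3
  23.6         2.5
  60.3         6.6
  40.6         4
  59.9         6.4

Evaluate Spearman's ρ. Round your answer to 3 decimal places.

Rank commute: 4, 3, 2, 6, 1, 8, 5, 7
Rank satisfaction: 3, 2, 4, 6, 1, 8, 5, 7
d = rank(commute) − rank(satisfaction): 1, 1, -2, 0, 0, 0, 0, 0; Σd² = 6
ρ = 1 − 6Σd² / [n(n²−1)] = 1 − 6×6 / (8×63) = 1 − 36/504 ≈ 0.929

0.929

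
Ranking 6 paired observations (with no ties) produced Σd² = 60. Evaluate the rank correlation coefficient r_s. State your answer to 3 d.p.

-0.714

ρ = 1 − 6Σd² / [n(n²−1)] = 1 − 6×60 / (6×35)
  = 1 − 360/210 = 1 − 1.7143 ≈ -0.714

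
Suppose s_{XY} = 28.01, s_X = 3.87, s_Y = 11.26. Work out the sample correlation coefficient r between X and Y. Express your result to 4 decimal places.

0.6428

r = Cov(X,Y) / (s_X · s_Y) = 28.01 / (3.87 × 11.26)
  = 28.01 / 43.5762 ≈ 0.6428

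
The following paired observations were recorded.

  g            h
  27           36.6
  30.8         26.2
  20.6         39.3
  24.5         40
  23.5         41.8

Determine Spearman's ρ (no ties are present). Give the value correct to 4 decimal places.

-0.7000

Rank g: 4, 5, 1, 3, 2
Rank h: 2, 1, 3, 4, 5
d = rank(g) − rank(h): 2, 4, -2, -1, -3; Σd² = 34
ρ = 1 − 6Σd² / [n(n²−1)] = 1 − 6×34 / (5×24) = 1 − 204/120 ≈ -0.7000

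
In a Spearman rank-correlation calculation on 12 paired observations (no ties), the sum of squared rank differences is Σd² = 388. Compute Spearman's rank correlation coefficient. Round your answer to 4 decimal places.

-0.3566

ρ = 1 − 6Σd² / [n(n²−1)] = 1 − 6×388 / (12×143)
  = 1 − 2328/1716 = 1 − 1.35664 ≈ -0.3566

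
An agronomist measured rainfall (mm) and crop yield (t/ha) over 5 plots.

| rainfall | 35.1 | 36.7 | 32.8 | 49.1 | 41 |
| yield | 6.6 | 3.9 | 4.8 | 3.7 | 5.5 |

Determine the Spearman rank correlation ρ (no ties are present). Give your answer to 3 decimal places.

-0.500

Rank rainfall: 2, 3, 1, 5, 4
Rank yield: 5, 2, 3, 1, 4
d = rank(rainfall) − rank(yield): -3, 1, -2, 4, 0; Σd² = 30
ρ = 1 − 6Σd² / [n(n²−1)] = 1 − 6×30 / (5×24) = 1 − 180/120 ≈ -0.500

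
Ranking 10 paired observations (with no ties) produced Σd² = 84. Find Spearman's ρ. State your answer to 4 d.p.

0.4909

ρ = 1 − 6Σd² / [n(n²−1)] = 1 − 6×84 / (10×99)
  = 1 − 504/990 = 1 − 0.50909 ≈ 0.4909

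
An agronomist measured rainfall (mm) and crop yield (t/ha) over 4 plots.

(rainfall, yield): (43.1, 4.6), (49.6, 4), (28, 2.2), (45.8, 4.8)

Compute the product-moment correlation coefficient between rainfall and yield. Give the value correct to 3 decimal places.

0.856

n = 4, Σx = 166.5, Σy = 15.6, Σx² = 7199.41, Σy² = 65.04, Σxy = 678.1
nΣxy − ΣxΣy = 2712.4 − 2597.4 = 115
nΣx² − (Σx)² = 28797.64 − 27722.25 = 1075.39; nΣy² − (Σy)² = 260.16 − 243.36 = 16.8
r = 115 / √(1075.39 × 16.8) = 115 / 134.4119 ≈ 0.856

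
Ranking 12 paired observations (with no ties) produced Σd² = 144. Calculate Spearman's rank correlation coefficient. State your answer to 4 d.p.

0.4965

ρ = 1 − 6Σd² / [n(n²−1)] = 1 − 6×144 / (12×143)
  = 1 − 864/1716 = 1 − 0.50350 ≈ 0.4965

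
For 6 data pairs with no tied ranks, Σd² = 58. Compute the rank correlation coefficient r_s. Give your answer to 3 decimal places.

-0.657

ρ = 1 − 6Σd² / [n(n²−1)] = 1 − 6×58 / (6×35)
  = 1 − 348/210 = 1 − 1.6571 ≈ -0.657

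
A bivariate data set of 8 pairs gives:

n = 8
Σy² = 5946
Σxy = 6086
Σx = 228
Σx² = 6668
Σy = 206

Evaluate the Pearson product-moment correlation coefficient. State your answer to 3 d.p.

0.651

r = (nΣxy − ΣxΣy) / √[(nΣx² − (Σx)²)(nΣy² − (Σy)²)]
Numerator: 8×6086 − 228×206 = 1720
Denominator: √[(53344 − 51984)(47568 − 42436)] = √[1360 × 5132] = 2641.8781
r = 1720 / 2641.8781 ≈ 0.651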